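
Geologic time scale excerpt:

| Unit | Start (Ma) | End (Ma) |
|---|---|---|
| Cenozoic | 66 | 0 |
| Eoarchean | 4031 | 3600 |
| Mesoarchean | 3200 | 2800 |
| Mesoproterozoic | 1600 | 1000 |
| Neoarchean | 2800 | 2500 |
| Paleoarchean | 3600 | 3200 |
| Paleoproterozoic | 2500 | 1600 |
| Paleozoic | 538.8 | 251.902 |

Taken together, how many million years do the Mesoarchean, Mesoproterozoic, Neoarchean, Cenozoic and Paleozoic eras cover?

Each duration: Mesoarchean = 400; Mesoproterozoic = 600; Neoarchean = 300; Cenozoic = 66; Paleozoic = 286.898.
Sum: 400 + 600 + 300 + 66 + 286.898 = 1652.898 Myr.

1652.898 million years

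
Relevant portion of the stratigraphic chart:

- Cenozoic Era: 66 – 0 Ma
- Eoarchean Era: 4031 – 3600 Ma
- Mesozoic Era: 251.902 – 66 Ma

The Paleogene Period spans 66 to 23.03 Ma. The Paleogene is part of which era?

Cenozoic

The Paleogene (66–23.03 Ma) lies entirely within 66–0 Ma, the Cenozoic Era.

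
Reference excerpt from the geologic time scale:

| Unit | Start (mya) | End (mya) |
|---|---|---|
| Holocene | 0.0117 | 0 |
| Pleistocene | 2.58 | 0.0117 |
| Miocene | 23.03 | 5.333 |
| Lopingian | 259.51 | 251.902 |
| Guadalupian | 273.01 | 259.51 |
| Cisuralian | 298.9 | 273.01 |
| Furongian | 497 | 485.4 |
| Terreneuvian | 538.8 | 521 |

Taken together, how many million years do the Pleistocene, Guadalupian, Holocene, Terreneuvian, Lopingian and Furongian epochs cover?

53.088 million years

Each duration: Pleistocene = 2.5683; Guadalupian = 13.5; Holocene = 0.0117; Terreneuvian = 17.8; Lopingian = 7.608; Furongian = 11.6.
Sum: 2.5683 + 13.5 + 0.0117 + 17.8 + 7.608 + 11.6 = 53.088 Myr.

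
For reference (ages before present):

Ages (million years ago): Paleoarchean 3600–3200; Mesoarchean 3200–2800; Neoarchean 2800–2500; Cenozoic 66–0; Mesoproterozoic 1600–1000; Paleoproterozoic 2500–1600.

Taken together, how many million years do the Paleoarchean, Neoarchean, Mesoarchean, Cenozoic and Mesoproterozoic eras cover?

Duration is start − end for each: (3600 − 3200) + (2800 − 2500) + (3200 − 2800) + (66 − 0) + (1600 − 1000).
That is 400 + 300 + 400 + 66 + 600, which totals 1766 million years.

1766 million years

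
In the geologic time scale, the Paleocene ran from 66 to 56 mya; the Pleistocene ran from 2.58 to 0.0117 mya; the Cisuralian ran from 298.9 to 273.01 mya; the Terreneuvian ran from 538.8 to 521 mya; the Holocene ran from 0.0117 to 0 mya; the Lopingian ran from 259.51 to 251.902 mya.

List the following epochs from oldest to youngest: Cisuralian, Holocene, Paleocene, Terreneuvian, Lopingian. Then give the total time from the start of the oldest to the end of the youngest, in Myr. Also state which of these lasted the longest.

Terreneuvian → Cisuralian → Lopingian → Paleocene → Holocene; total span 538.8 Myr; longest is Cisuralian

From the excerpt: Cisuralian 298.9–273.01; Holocene 0.0117–0; Paleocene 66–56; Terreneuvian 538.8–521; Lopingian 259.51–251.902 (Ma).
Larger Ma is earlier, so the oldest is Terreneuvian and the youngest is Holocene; oldest to youngest: Terreneuvian, Cisuralian, Lopingian, Paleocene, Holocene.
Oldest start 538.8 minus youngest end 0 gives 538.8 Myr overall.
Individual lengths (start − end): Lopingian 7.608; Holocene 0.0117; Terreneuvian 17.8; Paleocene 10; Cisuralian 25.89. The largest is Cisuralian at 25.89 Myr.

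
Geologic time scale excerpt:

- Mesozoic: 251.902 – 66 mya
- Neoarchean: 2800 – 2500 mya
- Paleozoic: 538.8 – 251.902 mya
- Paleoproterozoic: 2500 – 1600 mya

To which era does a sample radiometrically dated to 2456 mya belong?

2456 Ma lies between 2500 and 1600 Ma, so it falls in the Paleoproterozoic.

Paleoproterozoic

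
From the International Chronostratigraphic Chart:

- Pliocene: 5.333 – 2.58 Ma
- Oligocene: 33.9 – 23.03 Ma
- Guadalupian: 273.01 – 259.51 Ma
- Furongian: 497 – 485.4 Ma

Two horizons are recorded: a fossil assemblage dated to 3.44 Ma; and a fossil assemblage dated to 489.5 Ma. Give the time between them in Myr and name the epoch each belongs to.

486.06 million years apart; the first in the Pliocene, the second in the Furongian

Elapsed time: 489.5 − 3.44 = 486.06 Myr.
3.44 Ma lies within 5.333–2.58 Ma: Pliocene.
489.5 Ma lies within 497–485.4 Ma: Furongian.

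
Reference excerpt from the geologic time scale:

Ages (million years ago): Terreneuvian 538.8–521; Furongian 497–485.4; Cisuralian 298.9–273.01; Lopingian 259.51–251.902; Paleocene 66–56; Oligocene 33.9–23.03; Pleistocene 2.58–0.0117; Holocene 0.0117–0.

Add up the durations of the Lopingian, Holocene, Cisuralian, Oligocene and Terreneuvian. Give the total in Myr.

Duration is start − end for each: (259.51 − 251.902) + (0.0117 − 0) + (298.9 − 273.01) + (33.9 − 23.03) + (538.8 − 521).
That is 7.608 + 0.0117 + 25.89 + 10.87 + 17.8, which totals 62.1797 million years.

62.1797 million years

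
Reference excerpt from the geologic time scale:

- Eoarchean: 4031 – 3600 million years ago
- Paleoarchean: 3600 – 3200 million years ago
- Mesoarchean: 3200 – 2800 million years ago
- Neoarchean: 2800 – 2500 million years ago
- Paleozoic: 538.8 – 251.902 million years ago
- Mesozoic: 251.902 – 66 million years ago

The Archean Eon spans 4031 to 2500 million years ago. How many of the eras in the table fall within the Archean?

4

Eras inside 4031–2500 Ma: Eoarchean, Paleoarchean, Mesoarchean, Neoarchean — 4 in total.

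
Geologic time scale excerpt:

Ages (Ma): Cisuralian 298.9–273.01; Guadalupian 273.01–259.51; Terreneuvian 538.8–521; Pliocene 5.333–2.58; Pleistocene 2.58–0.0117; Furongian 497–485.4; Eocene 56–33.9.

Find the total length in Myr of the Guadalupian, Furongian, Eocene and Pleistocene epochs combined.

Duration is start − end for each: (273.01 − 259.51) + (497 − 485.4) + (56 − 33.9) + (2.58 − 0.0117).
That is 13.5 + 11.6 + 22.1 + 2.5683, which totals 49.7683 million years.

49.7683 million years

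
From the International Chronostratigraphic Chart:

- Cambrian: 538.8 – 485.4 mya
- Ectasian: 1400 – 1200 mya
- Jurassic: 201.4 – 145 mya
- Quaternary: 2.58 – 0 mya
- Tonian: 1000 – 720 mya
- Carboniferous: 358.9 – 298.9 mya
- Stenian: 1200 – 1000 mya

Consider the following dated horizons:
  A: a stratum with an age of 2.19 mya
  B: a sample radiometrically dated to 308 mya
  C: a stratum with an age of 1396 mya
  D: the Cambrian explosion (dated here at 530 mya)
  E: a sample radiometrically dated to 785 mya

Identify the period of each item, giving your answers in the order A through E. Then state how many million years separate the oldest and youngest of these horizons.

A — Quaternary; B — Carboniferous; C — Ectasian; D — Cambrian; E — Tonian; span 1393.81 million years

Match each age against the start–end ranges in the excerpt: A = 2.19 Ma → Quaternary (2.58–0); B = 308 Ma → Carboniferous (358.9–298.9); C = 1396 Ma → Ectasian (1400–1200); D = 530 Ma → Cambrian (538.8–485.4); E = 785 Ma → Tonian (1000–720).
The largest age is 1396 Ma and the smallest is 2.19 Ma; their difference is 1393.81 Myr.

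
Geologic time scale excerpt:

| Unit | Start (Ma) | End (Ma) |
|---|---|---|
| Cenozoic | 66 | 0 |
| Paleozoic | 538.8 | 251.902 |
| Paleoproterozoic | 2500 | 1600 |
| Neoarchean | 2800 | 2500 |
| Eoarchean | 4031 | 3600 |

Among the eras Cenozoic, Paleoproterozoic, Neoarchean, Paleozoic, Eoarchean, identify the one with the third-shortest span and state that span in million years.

Start − end for each: Cenozoic 66 − 0 = 66; Paleoproterozoic 2500 − 1600 = 900; Neoarchean 2800 − 2500 = 300; Paleozoic 538.8 − 251.902 = 286.898; Eoarchean 4031 − 3600 = 431.
Ranking these from shortest: Cenozoic < Paleozoic < Neoarchean < Eoarchean < Paleoproterozoic.
Position 3 in that ranking is Neoarchean, which lasted 300 Myr.

Neoarchean, 300 million years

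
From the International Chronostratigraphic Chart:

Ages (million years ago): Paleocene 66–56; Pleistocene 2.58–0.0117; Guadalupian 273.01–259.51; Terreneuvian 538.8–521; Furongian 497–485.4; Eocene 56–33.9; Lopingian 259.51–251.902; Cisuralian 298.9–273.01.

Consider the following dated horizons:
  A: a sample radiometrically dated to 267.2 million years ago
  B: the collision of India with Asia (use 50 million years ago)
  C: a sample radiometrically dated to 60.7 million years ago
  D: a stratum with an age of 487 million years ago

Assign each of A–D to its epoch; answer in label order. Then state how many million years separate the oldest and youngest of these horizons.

A — Guadalupian; B — Eocene; C — Paleocene; D — Furongian; span 437 million years

Match each age against the start–end ranges in the excerpt: A = 267.2 Ma → Guadalupian (273.01–259.51); B = 50 Ma → Eocene (56–33.9); C = 60.7 Ma → Paleocene (66–56); D = 487 Ma → Furongian (497–485.4).
The largest age is 487 Ma and the smallest is 50 Ma; their difference is 437 Myr.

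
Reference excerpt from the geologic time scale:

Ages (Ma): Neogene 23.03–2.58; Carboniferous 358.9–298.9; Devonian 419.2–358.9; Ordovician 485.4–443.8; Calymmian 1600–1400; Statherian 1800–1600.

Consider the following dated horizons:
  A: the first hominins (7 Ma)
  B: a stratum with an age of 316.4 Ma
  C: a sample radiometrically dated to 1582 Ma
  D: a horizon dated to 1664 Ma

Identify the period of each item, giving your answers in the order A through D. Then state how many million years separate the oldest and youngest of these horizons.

Match each age against the start–end ranges in the excerpt: A = 7 Ma → Neogene (23.03–2.58); B = 316.4 Ma → Carboniferous (358.9–298.9); C = 1582 Ma → Calymmian (1600–1400); D = 1664 Ma → Statherian (1800–1600).
The largest age is 1664 Ma and the smallest is 7 Ma; their difference is 1657 Myr.

A — Neogene; B — Carboniferous; C — Calymmian; D — Statherian; span 1657 million years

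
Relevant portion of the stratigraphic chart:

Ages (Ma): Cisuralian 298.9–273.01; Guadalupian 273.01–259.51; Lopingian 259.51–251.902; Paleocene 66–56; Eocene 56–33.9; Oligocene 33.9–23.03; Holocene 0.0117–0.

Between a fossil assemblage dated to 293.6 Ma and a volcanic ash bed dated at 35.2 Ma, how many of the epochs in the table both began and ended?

3

293.6 Ma sits inside the Cisuralian (298.9–273.01) and 35.2 Ma inside the Eocene (56–33.9); neither of those is wholly between the two dates.
The listed epochs lying completely between them are Guadalupian, Lopingian, Paleocene — 3 in all.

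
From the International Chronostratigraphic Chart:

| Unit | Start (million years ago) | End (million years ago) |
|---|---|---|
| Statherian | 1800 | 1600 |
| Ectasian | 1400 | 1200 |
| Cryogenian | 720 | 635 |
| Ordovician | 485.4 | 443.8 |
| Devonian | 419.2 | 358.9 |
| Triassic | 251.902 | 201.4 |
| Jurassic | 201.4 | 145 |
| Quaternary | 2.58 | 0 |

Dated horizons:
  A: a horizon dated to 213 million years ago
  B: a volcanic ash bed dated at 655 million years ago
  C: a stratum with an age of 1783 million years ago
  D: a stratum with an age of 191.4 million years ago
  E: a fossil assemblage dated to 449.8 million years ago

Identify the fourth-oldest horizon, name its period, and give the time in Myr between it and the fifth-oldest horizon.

A, in the Triassic; 21.6 million years to D

Larger Ma means older, so oldest first: C 1783 > B 655 > E 449.8 > A 213 > D 191.4.
Counting 4 along gives A (213 Ma); the excerpt puts that inside the Triassic, 251.902–201.4 Ma.
Next in line is D (191.4 Ma), and 213 − 191.4 = 21.6 Myr.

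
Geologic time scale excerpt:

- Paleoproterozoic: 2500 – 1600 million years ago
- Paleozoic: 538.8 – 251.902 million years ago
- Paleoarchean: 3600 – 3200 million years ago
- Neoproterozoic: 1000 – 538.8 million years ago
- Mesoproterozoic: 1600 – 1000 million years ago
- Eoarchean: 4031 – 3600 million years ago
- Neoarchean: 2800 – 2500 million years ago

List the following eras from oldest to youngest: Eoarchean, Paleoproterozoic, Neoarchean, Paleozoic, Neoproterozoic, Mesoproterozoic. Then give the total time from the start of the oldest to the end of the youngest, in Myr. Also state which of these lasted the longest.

Eoarchean, Neoarchean, Paleoproterozoic, Mesoproterozoic, Neoproterozoic, Paleozoic; total span 3779.098 Myr; longest is Paleoproterozoic

Start ages (Ma): Eoarchean 4031, Neoarchean 2800, Paleoproterozoic 2500, Mesoproterozoic 1600, Neoproterozoic 1000, Paleozoic 538.8.
Ordered oldest to youngest: Eoarchean, Neoarchean, Paleoproterozoic, Mesoproterozoic, Neoproterozoic, Paleozoic.
Span = 4031 − 251.902 = 3779.098 Myr.
Durations: Mesoproterozoic 600, Paleoproterozoic 900, Neoproterozoic 461.2, Eoarchean 431, Paleozoic 286.898, Neoarchean 300 → longest is Paleoproterozoic (900 Myr).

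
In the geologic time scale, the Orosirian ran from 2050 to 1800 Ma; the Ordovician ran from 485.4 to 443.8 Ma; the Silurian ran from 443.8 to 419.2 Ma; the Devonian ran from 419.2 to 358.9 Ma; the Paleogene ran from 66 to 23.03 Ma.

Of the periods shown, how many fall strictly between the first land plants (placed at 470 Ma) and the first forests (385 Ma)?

The older date is 470 Ma and the younger is 385 Ma.
Periods with start < 470 and end > 385 Ma: Silurian (443.8–419.2).
That is 1 complete period.

1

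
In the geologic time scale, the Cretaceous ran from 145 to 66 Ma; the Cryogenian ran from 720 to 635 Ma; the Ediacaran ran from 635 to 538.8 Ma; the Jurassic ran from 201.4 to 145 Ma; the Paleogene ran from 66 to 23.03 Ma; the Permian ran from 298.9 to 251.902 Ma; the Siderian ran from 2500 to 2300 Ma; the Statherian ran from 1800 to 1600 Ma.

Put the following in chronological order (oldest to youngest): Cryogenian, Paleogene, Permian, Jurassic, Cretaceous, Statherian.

Statherian, Cryogenian, Permian, Jurassic, Cretaceous, Paleogene

The oldest of these is Statherian (starts 1800 Ma) and the youngest is Paleogene (ends 23.03 Ma).
In between, by decreasing start age: Cryogenian (720), Permian (298.9), Jurassic (201.4), Cretaceous (145).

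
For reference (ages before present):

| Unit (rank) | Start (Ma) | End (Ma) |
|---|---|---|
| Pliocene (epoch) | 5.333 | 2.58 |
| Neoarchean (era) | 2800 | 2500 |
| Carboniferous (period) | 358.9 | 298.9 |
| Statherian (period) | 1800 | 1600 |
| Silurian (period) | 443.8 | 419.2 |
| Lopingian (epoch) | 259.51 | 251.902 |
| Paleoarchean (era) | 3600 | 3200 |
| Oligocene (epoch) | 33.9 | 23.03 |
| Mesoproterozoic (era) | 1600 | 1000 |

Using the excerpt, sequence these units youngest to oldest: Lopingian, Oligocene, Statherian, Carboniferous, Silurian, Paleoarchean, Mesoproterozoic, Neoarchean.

The oldest of these is Paleoarchean (starts 3600 Ma) and the youngest is Oligocene (ends 23.03 Ma).
In between, by decreasing start age: Neoarchean (2800), Statherian (1800), Mesoproterozoic (1600), Silurian (443.8), Carboniferous (358.9), Lopingian (259.51).
Listing youngest first means reversing that sequence.

Oligocene, Lopingian, Carboniferous, Silurian, Mesoproterozoic, Statherian, Neoarchean, Paleoarchean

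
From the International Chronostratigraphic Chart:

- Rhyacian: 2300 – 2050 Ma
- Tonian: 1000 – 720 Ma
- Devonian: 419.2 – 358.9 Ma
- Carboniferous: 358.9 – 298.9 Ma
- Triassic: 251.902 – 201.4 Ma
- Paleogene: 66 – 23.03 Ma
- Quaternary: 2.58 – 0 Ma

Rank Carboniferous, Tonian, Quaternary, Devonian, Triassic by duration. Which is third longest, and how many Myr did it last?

Carboniferous, 60 million years

Durations: Carboniferous 60; Tonian 280; Quaternary 2.58; Devonian 60.3; Triassic 50.502 Myr.
Sorted longest-first: Tonian (280), Devonian (60.3), Carboniferous (60), Triassic (50.502), Quaternary (2.58).
The third longest is Carboniferous at 60 Myr.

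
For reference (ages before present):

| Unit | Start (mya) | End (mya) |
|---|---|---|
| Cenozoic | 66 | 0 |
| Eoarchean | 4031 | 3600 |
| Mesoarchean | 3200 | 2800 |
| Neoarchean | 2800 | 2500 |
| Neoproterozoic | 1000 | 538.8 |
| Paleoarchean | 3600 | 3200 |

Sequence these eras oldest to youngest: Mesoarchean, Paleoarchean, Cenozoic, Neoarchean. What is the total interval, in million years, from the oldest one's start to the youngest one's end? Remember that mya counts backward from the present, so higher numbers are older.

Paleoarchean, Mesoarchean, Neoarchean, Cenozoic; total span 3600 Myr

Start ages (Ma): Paleoarchean 3600, Mesoarchean 3200, Neoarchean 2800, Cenozoic 66.
Ordered oldest to youngest: Paleoarchean, Mesoarchean, Neoarchean, Cenozoic.
Span = 3600 − 0 = 3600 Myr.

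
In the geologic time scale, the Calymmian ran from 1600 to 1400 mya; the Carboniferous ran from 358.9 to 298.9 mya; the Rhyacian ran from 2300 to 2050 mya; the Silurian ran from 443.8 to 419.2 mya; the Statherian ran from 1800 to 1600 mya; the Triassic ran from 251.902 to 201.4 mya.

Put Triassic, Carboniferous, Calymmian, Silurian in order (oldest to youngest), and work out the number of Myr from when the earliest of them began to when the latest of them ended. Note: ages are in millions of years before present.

Start ages (Ma): Calymmian 1600, Silurian 443.8, Carboniferous 358.9, Triassic 251.902.
Ordered oldest to youngest: Calymmian, Silurian, Carboniferous, Triassic.
Span = 1600 − 201.4 = 1398.6 Myr.

Calymmian → Silurian → Carboniferous → Triassic; total span 1398.6 Myr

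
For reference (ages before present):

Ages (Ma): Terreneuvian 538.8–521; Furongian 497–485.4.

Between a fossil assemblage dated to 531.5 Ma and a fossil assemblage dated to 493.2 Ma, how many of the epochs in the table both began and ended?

0

Checking each listed span, none has both start < 531.5 Ma and end > 493.2 Ma — every epoch straddles one of the two dates or lies outside them — so the count is 0.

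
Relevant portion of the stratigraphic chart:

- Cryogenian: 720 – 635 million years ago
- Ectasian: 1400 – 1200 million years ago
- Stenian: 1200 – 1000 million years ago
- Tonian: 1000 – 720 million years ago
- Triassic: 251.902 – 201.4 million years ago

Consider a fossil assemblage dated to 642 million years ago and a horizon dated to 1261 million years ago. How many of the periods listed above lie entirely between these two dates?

1261 Ma sits inside the Ectasian (1400–1200) and 642 Ma inside the Cryogenian (720–635); neither of those is wholly between the two dates.
The listed periods lying completely between them are Stenian, Tonian — 2 in all.

2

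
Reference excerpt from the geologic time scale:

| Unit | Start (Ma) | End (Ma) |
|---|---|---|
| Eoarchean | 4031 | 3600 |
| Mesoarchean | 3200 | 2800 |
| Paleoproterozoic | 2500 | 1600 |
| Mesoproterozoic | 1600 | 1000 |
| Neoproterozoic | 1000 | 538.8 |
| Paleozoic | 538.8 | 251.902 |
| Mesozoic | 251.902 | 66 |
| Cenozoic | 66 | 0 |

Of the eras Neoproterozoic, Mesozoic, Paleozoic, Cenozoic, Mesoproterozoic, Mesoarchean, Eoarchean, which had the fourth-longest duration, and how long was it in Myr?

Start − end for each: Neoproterozoic 1000 − 538.8 = 461.2; Mesozoic 251.902 − 66 = 185.902; Paleozoic 538.8 − 251.902 = 286.898; Cenozoic 66 − 0 = 66; Mesoproterozoic 1600 − 1000 = 600; Mesoarchean 3200 − 2800 = 400; Eoarchean 4031 − 3600 = 431.
Ranking these from longest: Mesoproterozoic > Neoproterozoic > Eoarchean > Mesoarchean > Paleozoic > Mesozoic > Cenozoic.
Position 4 in that ranking is Mesoarchean, which lasted 400 Myr.

Mesoarchean, 400 million years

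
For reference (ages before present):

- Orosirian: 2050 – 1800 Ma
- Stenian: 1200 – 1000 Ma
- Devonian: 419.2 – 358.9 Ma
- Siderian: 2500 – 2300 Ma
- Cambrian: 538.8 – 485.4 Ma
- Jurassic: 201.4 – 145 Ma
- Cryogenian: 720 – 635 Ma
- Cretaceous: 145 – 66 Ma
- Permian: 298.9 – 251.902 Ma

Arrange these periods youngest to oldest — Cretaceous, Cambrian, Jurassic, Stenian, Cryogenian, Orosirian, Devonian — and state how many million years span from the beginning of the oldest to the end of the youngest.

Start ages (Ma): Orosirian 2050, Stenian 1200, Cryogenian 720, Cambrian 538.8, Devonian 419.2, Jurassic 201.4, Cretaceous 145.
Ordered youngest to oldest: Cretaceous, Jurassic, Devonian, Cambrian, Cryogenian, Stenian, Orosirian.
Span = 2050 − 66 = 1984 Myr.

Cretaceous → Jurassic → Devonian → Cambrian → Cryogenian → Stenian → Orosirian; total span 1984 Myr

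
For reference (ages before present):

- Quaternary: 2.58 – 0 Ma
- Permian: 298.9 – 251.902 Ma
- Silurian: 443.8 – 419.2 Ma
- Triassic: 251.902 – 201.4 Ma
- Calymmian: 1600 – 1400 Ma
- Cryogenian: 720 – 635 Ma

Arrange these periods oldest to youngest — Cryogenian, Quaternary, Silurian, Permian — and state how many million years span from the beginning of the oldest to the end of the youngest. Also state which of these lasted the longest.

Start ages (Ma): Cryogenian 720, Silurian 443.8, Permian 298.9, Quaternary 2.58.
Ordered oldest to youngest: Cryogenian, Silurian, Permian, Quaternary.
Span = 720 − 0 = 720 Myr.
Durations: Permian 46.998, Quaternary 2.58, Cryogenian 85, Silurian 24.6 → longest is Cryogenian (85 Myr).

Cryogenian, Silurian, Permian, Quaternary; total span 720 Myr; longest is Cryogenian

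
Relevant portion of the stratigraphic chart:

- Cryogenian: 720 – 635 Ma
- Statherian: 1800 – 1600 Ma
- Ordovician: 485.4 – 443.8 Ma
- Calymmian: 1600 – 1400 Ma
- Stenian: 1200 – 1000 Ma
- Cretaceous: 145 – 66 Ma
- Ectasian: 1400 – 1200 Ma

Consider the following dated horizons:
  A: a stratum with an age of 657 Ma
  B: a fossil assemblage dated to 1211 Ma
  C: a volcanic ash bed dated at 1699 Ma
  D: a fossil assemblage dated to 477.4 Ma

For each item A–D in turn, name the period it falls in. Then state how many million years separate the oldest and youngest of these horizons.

Match each age against the start–end ranges in the excerpt: A = 657 Ma → Cryogenian (720–635); B = 1211 Ma → Ectasian (1400–1200); C = 1699 Ma → Statherian (1800–1600); D = 477.4 Ma → Ordovician (485.4–443.8).
The largest age is 1699 Ma and the smallest is 477.4 Ma; their difference is 1221.6 Myr.

A — Cryogenian; B — Ectasian; C — Statherian; D — Ordovician; span 1221.6 million years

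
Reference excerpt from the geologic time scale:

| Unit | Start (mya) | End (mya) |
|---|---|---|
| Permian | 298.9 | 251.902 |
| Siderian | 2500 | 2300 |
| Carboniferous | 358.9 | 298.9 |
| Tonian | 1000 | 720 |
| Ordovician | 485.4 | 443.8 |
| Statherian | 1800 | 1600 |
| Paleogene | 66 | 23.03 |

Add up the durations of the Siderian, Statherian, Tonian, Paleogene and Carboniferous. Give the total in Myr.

Each duration: Siderian = 200; Statherian = 200; Tonian = 280; Paleogene = 42.97; Carboniferous = 60.
Sum: 200 + 200 + 280 + 42.97 + 60 = 782.97 Myr.

782.97 million years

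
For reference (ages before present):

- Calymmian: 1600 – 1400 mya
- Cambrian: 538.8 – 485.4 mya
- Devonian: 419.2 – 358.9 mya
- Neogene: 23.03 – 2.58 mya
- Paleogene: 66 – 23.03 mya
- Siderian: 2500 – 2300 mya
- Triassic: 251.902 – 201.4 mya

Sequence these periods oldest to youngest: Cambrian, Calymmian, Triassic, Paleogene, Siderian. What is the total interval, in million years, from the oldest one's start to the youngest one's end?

From the excerpt: Cambrian 538.8–485.4; Calymmian 1600–1400; Triassic 251.902–201.4; Paleogene 66–23.03; Siderian 2500–2300 (Ma).
Larger Ma is earlier, so the oldest is Siderian and the youngest is Paleogene; oldest to youngest: Siderian, Calymmian, Cambrian, Triassic, Paleogene.
Oldest start 2500 minus youngest end 23.03 gives 2476.97 Myr overall.

Siderian → Calymmian → Cambrian → Triassic → Paleogene; total span 2476.97 Myr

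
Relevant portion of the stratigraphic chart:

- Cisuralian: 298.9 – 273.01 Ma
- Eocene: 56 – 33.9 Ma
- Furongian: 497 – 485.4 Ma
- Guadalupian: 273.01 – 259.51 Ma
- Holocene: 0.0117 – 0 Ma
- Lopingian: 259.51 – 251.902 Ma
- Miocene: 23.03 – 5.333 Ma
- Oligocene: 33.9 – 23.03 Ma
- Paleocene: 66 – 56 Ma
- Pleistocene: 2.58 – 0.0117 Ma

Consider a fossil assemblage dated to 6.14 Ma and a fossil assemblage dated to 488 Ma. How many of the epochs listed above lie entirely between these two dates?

6

488 Ma sits inside the Furongian (497–485.4) and 6.14 Ma inside the Miocene (23.03–5.333); neither of those is wholly between the two dates.
The listed epochs lying completely between them are Cisuralian, Guadalupian, Lopingian, Paleocene, Eocene, Oligocene — 6 in all.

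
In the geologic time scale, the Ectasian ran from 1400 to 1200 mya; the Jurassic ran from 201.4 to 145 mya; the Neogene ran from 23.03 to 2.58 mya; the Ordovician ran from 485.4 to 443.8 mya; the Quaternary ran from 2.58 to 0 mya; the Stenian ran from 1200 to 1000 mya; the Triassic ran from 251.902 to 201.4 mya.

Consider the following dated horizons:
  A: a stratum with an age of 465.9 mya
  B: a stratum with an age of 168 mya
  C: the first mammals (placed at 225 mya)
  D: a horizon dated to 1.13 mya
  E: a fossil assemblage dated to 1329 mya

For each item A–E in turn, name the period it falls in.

Match each age against the start–end ranges in the excerpt: A = 465.9 Ma → Ordovician (485.4–443.8); B = 168 Ma → Jurassic (201.4–145); C = 225 Ma → Triassic (251.902–201.4); D = 1.13 Ma → Quaternary (2.58–0); E = 1329 Ma → Ectasian (1400–1200).

A — Ordovician; B — Jurassic; C — Triassic; D — Quaternary; E — Ectasian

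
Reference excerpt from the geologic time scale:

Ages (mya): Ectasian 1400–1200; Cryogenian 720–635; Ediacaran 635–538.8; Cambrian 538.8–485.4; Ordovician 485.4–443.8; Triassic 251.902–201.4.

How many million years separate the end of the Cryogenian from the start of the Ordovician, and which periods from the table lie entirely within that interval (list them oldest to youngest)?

149.6 million years; Ediacaran, Cambrian

The Cryogenian closes at 635 Ma and the Ordovician opens at 485.4 Ma, so the interval is 635 − 485.4 = 149.6 Myr.
A period fits inside if it starts at or after 635 Ma and ends at or before 485.4 Ma; oldest first that gives Ediacaran, Cambrian.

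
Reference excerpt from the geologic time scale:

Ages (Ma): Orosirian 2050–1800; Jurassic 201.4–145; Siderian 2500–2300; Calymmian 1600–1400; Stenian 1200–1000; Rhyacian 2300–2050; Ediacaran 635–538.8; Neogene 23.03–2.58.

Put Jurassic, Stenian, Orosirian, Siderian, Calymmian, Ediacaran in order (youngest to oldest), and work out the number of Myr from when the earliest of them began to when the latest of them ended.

Jurassic, Ediacaran, Stenian, Calymmian, Orosirian, Siderian; total span 2355 Myr

Start ages (Ma): Siderian 2500, Orosirian 2050, Calymmian 1600, Stenian 1200, Ediacaran 635, Jurassic 201.4.
Ordered youngest to oldest: Jurassic, Ediacaran, Stenian, Calymmian, Orosirian, Siderian.
Span = 2500 − 145 = 2355 Myr.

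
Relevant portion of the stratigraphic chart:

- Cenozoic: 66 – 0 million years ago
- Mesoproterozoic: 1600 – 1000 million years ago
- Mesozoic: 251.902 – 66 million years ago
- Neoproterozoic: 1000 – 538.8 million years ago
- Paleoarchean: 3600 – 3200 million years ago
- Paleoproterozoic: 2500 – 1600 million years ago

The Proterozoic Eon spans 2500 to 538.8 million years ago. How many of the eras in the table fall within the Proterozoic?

Eras inside 2500–538.8 Ma: Paleoproterozoic, Mesoproterozoic, Neoproterozoic — 3 in total.

3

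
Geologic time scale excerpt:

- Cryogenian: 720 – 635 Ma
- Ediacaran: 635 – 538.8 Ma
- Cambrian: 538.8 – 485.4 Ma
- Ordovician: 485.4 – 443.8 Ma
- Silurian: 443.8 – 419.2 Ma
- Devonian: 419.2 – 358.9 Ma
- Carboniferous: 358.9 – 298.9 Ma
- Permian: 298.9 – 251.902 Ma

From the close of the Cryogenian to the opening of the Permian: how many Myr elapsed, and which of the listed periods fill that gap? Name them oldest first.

End of Cryogenian = 635 Ma; start of Permian = 298.9 Ma.
Gap = 635 − 298.9 = 336.1 Myr.
Periods wholly inside 635–298.9 Ma: Ediacaran (635–538.8), Cambrian (538.8–485.4), Ordovician (485.4–443.8), Silurian (443.8–419.2), Devonian (419.2–358.9), Carboniferous (358.9–298.9).

336.1 million years; Ediacaran, Cambrian, Ordovician, Silurian, Devonian, Carboniferous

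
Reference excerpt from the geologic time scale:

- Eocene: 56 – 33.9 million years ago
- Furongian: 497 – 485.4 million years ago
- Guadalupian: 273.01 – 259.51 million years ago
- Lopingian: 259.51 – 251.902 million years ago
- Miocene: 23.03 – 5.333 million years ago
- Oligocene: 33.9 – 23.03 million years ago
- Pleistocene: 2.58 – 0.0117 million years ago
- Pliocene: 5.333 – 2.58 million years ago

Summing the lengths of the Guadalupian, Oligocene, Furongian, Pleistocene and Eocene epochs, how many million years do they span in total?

60.6383 million years

Each duration: Guadalupian = 13.5; Oligocene = 10.87; Furongian = 11.6; Pleistocene = 2.5683; Eocene = 22.1.
Sum: 13.5 + 10.87 + 11.6 + 2.5683 + 22.1 = 60.6383 Myr.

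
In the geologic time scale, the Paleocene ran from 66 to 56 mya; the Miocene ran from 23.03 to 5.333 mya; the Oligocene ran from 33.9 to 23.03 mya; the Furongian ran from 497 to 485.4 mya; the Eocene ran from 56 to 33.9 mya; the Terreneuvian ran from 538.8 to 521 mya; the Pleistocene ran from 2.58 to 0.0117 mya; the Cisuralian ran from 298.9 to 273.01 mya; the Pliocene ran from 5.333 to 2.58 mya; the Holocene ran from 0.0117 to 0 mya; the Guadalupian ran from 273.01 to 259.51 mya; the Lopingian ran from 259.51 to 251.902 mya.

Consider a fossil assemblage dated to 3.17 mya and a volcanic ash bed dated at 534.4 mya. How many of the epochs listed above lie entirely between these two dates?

8

The older date is 534.4 Ma and the younger is 3.17 Ma.
Epochs with start < 534.4 and end > 3.17 Ma: Furongian (497–485.4), Cisuralian (298.9–273.01), Guadalupian (273.01–259.51), Lopingian (259.51–251.902), Paleocene (66–56), Eocene (56–33.9), Oligocene (33.9–23.03), Miocene (23.03–5.333).
That is 8 complete epochs.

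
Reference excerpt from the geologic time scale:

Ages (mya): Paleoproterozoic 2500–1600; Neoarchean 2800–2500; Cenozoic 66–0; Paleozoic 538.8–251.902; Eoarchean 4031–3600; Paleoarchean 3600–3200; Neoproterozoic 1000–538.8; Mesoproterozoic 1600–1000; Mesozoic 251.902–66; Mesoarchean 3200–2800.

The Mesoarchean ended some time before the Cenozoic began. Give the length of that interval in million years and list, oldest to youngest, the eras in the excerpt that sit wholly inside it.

The Mesoarchean closes at 2800 Ma and the Cenozoic opens at 66 Ma, so the interval is 2800 − 66 = 2734 Myr.
An era fits inside if it starts at or after 2800 Ma and ends at or before 66 Ma; oldest first that gives Neoarchean, Paleoproterozoic, Mesoproterozoic, Neoproterozoic, Paleozoic, Mesozoic.

2734 million years; Neoarchean, Paleoproterozoic, Mesoproterozoic, Neoproterozoic, Paleozoic, Mesozoic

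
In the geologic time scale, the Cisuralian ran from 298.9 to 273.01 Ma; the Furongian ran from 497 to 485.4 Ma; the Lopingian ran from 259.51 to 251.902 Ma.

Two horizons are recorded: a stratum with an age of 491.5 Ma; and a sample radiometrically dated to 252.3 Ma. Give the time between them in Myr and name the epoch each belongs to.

239.2 million years apart; the first in the Furongian, the second in the Lopingian

Elapsed time: 491.5 − 252.3 = 239.2 Myr.
491.5 Ma lies within 497–485.4 Ma: Furongian.
252.3 Ma lies within 259.51–251.902 Ma: Lopingian.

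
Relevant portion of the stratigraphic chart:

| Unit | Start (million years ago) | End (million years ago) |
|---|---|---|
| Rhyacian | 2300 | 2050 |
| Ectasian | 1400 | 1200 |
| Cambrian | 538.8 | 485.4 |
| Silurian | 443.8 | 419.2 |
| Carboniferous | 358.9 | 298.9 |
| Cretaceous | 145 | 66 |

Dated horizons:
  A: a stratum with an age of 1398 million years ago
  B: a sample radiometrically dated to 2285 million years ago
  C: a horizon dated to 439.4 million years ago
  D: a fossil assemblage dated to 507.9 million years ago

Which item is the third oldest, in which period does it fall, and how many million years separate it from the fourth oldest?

D, in the Cambrian; 68.5 million years to C

Larger Ma means older, so oldest first: B 2285 > A 1398 > D 507.9 > C 439.4.
Counting 3 along gives D (507.9 Ma); the excerpt puts that inside the Cambrian, 538.8–485.4 Ma.
Next in line is C (439.4 Ma), and 507.9 − 439.4 = 68.5 Myr.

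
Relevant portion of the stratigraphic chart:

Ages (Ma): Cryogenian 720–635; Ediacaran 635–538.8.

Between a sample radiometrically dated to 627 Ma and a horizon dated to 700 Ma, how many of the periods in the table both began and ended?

The older date is 700 Ma and the younger is 627 Ma.
No period both begins after 700 Ma and ends before 627 Ma, so the count is 0.

0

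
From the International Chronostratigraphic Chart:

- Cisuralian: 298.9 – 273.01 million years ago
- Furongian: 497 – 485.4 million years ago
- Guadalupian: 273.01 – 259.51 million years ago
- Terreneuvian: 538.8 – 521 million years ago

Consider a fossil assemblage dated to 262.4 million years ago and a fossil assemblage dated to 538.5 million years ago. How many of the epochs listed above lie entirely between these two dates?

The older date is 538.5 Ma and the younger is 262.4 Ma.
Epochs with start < 538.5 and end > 262.4 Ma: Furongian (497–485.4), Cisuralian (298.9–273.01).
That is 2 complete epochs.

2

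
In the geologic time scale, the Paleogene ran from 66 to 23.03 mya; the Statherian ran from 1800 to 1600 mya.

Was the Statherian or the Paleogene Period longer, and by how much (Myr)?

Statherian, by 157.03 million years

Statherian: 1800 − 1600 = 200 Myr.
Paleogene: 66 − 23.03 = 42.97 Myr.
Difference: 200 − 42.97 = 157.03 Myr, so the Statherian was longer.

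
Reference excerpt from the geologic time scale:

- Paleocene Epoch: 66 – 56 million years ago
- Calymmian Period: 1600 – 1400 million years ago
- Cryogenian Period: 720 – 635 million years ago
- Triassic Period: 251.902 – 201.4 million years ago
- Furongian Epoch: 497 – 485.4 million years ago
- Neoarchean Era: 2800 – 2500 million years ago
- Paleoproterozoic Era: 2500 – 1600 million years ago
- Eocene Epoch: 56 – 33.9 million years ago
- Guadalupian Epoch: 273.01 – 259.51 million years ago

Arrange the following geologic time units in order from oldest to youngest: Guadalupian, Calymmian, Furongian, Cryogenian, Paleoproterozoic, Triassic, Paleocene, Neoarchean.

The oldest of these is Neoarchean (starts 2800 Ma) and the youngest is Paleocene (ends 56 Ma).
In between, by decreasing start age: Paleoproterozoic (2500), Calymmian (1600), Cryogenian (720), Furongian (497), Guadalupian (273.01), Triassic (251.902).

Neoarchean, then Paleoproterozoic, then Calymmian, then Cryogenian, then Furongian, then Guadalupian, then Triassic, then Paleocene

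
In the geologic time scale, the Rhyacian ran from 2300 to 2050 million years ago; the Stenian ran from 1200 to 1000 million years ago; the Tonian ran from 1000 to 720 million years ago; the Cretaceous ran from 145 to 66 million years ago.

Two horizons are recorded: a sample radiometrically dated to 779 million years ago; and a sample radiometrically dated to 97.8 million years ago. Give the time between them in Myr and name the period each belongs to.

Elapsed time: 779 − 97.8 = 681.2 Myr.
779 Ma lies within 1000–720 Ma: Tonian.
97.8 Ma lies within 145–66 Ma: Cretaceous.

681.2 million years apart; the first in the Tonian, the second in the Cretaceous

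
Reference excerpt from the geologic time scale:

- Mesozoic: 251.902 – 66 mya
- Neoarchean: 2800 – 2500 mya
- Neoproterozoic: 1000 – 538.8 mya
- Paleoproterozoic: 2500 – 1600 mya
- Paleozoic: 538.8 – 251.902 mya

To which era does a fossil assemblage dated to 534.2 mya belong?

534.2 Ma lies between 538.8 and 251.902 Ma, so it falls in the Paleozoic.

Paleozoic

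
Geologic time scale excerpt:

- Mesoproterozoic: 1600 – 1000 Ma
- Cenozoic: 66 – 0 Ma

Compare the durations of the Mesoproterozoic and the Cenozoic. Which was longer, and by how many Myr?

Mesoproterozoic: 1600 − 1000 = 600 Myr.
Cenozoic: 66 − 0 = 66 Myr.
Difference: 600 − 66 = 534 Myr, so the Mesoproterozoic was longer.

Mesoproterozoic, by 534 million years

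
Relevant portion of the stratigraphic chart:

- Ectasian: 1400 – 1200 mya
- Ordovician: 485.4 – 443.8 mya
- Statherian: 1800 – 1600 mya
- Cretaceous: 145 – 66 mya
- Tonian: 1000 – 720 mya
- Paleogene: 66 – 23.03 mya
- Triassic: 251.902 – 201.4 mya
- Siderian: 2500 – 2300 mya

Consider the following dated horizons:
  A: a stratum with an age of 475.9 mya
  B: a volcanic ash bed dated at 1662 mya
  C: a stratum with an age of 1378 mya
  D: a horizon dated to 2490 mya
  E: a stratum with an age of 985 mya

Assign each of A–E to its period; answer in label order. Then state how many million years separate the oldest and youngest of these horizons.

A — Ordovician; B — Statherian; C — Ectasian; D — Siderian; E — Tonian; span 2014.1 million years

A: 475.9 Ma lies in 485.4–443.8 Ma, so Ordovician.
B: 1662 Ma lies in 1800–1600 Ma, so Statherian.
C: 1378 Ma lies in 1400–1200 Ma, so Ectasian.
D: 2490 Ma lies in 2500–2300 Ma, so Siderian.
E: 985 Ma lies in 1000–720 Ma, so Tonian.
Oldest = 2490 Ma, youngest = 475.9 Ma → span 2014.1 Myr.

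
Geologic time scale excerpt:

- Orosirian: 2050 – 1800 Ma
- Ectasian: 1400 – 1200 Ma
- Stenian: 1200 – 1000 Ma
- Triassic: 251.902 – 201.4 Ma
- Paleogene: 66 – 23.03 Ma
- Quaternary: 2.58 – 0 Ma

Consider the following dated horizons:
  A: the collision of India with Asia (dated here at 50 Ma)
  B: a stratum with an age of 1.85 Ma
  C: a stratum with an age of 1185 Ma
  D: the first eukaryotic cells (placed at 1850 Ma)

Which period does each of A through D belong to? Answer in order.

A — Paleogene; B — Quaternary; C — Stenian; D — Orosirian

A: 50 Ma lies in 66–23.03 Ma, so Paleogene.
B: 1.85 Ma lies in 2.58–0 Ma, so Quaternary.
C: 1185 Ma lies in 1200–1000 Ma, so Stenian.
D: 1850 Ma lies in 2050–1800 Ma, so Orosirian.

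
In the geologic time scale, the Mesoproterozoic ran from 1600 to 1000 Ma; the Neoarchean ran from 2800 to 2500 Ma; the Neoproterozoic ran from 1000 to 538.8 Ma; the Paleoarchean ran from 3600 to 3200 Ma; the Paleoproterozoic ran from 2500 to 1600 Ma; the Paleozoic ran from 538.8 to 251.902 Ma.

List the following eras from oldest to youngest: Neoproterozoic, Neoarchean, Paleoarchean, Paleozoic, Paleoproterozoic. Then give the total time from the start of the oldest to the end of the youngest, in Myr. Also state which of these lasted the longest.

Paleoarchean → Neoarchean → Paleoproterozoic → Neoproterozoic → Paleozoic; total span 3348.098 Myr; longest is Paleoproterozoic

Start ages (Ma): Paleoarchean 3600, Neoarchean 2800, Paleoproterozoic 2500, Neoproterozoic 1000, Paleozoic 538.8.
Ordered oldest to youngest: Paleoarchean, Neoarchean, Paleoproterozoic, Neoproterozoic, Paleozoic.
Span = 3600 − 251.902 = 3348.098 Myr.
Durations: Paleozoic 286.898, Neoarchean 300, Paleoarchean 400, Neoproterozoic 461.2, Paleoproterozoic 900 → longest is Paleoproterozoic (900 Myr).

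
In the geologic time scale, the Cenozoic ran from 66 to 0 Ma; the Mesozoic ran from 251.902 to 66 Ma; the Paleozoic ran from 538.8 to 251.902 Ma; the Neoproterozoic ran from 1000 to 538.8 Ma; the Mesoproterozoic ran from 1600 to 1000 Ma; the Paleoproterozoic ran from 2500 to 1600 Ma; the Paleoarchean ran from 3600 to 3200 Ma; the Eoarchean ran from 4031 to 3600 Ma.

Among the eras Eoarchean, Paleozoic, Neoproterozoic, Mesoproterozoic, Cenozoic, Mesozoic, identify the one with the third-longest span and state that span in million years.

Start − end for each: Eoarchean 4031 − 3600 = 431; Paleozoic 538.8 − 251.902 = 286.898; Neoproterozoic 1000 − 538.8 = 461.2; Mesoproterozoic 1600 − 1000 = 600; Cenozoic 66 − 0 = 66; Mesozoic 251.902 − 66 = 185.902.
Ranking these from longest: Mesoproterozoic > Neoproterozoic > Eoarchean > Paleozoic > Mesozoic > Cenozoic.
Position 3 in that ranking is Eoarchean, which lasted 431 Myr.

Eoarchean, 431 million years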